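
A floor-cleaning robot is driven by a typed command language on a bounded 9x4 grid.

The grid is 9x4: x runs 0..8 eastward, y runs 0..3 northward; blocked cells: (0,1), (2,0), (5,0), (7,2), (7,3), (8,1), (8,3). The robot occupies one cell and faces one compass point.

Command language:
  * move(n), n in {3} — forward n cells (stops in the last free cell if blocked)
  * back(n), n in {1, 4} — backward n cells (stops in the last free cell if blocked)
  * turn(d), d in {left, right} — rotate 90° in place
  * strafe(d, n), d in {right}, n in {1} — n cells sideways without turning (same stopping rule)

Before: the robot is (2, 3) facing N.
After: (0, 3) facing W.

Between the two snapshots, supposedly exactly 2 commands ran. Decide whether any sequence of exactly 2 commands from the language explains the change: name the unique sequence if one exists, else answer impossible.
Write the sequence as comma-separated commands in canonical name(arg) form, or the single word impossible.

key: position moved to (0,3) AND the heading swung to W — translation plus rotation needed
t0: (2, 3) facing N
t=1 turn(left) ⇒ (2, 3) facing W
t=2 move(3) ⇒ (0, 3) facing W
uniquely the one of 36 2-step routes that fits.

turn(left), move(3)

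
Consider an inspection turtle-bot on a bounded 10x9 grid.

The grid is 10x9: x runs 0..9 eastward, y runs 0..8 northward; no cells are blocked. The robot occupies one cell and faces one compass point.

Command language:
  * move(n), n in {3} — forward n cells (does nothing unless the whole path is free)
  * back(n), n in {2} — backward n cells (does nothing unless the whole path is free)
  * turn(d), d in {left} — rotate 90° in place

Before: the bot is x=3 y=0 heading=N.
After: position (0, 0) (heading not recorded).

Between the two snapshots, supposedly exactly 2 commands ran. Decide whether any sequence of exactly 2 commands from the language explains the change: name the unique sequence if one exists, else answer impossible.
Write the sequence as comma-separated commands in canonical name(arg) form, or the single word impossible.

key: order matters: swapping turn(left) and move(3) lands elsewhere
from: x=3 y=0 heading=N
step 1 (turn(left)): x=3 y=0 heading=W
step 2 (move(3)): x=0 y=0 heading=W
no other 2-command option fits: unique.

turn(left), move(3)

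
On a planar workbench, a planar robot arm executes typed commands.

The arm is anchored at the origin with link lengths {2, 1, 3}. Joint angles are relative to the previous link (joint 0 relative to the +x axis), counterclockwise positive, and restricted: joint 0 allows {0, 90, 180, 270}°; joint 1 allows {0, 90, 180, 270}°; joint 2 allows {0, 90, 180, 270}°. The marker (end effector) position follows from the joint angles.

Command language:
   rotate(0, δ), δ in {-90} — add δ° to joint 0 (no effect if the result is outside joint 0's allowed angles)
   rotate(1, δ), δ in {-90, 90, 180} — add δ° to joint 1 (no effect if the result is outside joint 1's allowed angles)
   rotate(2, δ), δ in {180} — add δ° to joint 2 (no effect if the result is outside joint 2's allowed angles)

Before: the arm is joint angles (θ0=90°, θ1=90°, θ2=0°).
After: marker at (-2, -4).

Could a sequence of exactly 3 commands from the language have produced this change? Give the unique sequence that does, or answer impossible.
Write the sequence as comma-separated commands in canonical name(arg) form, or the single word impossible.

from: joint angles (θ0=90°, θ1=90°, θ2=0°)
t=1 rotate(0, -90) ⇒ joint angles (θ0=0°, θ1=90°, θ2=0°)
t=2 rotate(0, -90) ⇒ joint angles (θ0=270°, θ1=90°, θ2=0°)
t=3 rotate(0, -90) ⇒ joint angles (θ0=180°, θ1=90°, θ2=0°)
no rival 3-sequence matches.

rotate(0, -90), rotate(0, -90), rotate(0, -90)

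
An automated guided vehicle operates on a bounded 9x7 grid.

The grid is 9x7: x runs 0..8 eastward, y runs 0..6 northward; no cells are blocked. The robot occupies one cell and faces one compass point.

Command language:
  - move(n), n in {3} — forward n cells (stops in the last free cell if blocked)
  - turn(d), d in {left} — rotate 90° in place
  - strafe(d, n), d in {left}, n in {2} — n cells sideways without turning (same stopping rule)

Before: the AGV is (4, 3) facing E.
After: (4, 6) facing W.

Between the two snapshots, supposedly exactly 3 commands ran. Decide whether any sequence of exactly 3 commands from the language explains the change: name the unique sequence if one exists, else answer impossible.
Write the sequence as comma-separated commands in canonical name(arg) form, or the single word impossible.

turn(left), move(3), turn(left)

key: cell and facing (now W) both changed — the 3 commands mix motion and turning
t0: (4, 3) facing E
[1] after turn(left): (4, 3) facing N
[2] after move(3): (4, 6) facing N
[3] after turn(left): (4, 6) facing W
all 27 alternatives checked — unique.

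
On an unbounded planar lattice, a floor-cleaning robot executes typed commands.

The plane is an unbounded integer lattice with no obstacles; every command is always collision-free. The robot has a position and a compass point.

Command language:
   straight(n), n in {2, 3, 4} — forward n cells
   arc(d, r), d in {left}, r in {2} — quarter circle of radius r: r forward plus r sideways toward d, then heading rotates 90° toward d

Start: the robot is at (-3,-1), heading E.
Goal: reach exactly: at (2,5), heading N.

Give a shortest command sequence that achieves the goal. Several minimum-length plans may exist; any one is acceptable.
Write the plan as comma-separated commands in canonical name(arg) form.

begin: at (-3,-1), heading E
t=1 straight(3) ⇒ at (0,-1), heading E
t=2 arc(left, 2) ⇒ at (2,1), heading N
t=3 straight(4) ⇒ at (2,5), heading N
nothing shorter than 3 reaches the goal.

straight(3), arc(left, 2), straight(4)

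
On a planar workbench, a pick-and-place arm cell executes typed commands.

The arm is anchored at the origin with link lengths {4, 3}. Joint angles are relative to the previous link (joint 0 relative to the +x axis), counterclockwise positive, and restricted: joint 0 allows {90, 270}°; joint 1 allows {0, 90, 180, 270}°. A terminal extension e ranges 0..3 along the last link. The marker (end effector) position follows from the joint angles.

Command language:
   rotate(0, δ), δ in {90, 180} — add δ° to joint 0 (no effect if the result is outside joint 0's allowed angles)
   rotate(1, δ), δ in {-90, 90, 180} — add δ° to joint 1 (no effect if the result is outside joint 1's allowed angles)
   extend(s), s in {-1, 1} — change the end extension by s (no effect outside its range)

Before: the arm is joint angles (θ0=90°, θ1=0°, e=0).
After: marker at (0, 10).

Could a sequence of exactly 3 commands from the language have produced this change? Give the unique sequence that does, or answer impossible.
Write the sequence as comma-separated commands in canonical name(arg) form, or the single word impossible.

extend(1), extend(1), extend(1)

start: joint angles (θ0=90°, θ1=0°, e=0)
[1] after extend(1): joint angles (θ0=90°, θ1=0°, e=1)
[2] after extend(1): joint angles (θ0=90°, θ1=0°, e=2)
[3] after extend(1): joint angles (θ0=90°, θ1=0°, e=3)
no rival 3-sequence matches.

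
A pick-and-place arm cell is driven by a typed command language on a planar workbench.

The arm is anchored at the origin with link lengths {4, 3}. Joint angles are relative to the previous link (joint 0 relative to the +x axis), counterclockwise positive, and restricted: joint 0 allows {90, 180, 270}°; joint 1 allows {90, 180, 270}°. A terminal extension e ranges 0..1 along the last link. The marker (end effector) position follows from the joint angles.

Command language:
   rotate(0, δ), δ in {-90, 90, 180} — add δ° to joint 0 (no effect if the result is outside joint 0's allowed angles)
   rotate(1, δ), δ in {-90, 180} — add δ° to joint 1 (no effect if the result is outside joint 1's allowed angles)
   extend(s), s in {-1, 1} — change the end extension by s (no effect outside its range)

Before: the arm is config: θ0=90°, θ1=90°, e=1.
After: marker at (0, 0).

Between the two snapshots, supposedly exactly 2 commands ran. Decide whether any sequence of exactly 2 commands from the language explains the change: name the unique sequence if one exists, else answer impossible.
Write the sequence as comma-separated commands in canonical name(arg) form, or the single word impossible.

key: running rotate(1, -90) before rotate(1, 180) would end elsewhere — order is forced
start: config: θ0=90°, θ1=90°, e=1
1. rotate(1, 180) → config: θ0=90°, θ1=270°, e=1
2. rotate(1, -90) → config: θ0=90°, θ1=180°, e=1
no other 2-command option fits: unique.

rotate(1, 180), rotate(1, -90)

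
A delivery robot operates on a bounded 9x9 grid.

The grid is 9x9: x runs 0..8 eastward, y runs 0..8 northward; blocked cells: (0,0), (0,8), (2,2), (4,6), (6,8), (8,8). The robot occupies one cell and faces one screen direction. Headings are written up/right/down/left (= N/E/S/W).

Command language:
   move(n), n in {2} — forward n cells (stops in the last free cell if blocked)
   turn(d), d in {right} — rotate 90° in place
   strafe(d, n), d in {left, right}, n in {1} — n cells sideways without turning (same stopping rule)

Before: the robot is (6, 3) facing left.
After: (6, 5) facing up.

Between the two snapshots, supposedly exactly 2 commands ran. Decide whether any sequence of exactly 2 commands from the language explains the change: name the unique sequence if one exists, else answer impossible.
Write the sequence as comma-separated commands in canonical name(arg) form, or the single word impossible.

turn(right), move(2)

key: order matters: swapping turn(right) and move(2) lands elsewhere
t0: (6, 3) facing left
1. turn(right) → (6, 3) facing up
2. move(2) → (6, 5) facing up
no other 2-command option fits: unique.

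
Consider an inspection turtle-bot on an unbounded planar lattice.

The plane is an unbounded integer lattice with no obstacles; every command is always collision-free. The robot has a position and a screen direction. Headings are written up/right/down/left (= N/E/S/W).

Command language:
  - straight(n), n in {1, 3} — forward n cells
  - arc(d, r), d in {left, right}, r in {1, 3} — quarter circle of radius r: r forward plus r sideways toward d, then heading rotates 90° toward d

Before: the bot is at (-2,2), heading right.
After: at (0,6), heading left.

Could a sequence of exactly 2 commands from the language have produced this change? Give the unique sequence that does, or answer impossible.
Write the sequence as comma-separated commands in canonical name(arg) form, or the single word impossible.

arc(left, 3), arc(left, 1)

key: position moved to (0,6) AND the heading swung to W — translation plus rotation needed
t0: at (-2,2), heading right
t=1 arc(left, 3) ⇒ at (1,5), heading up
t=2 arc(left, 1) ⇒ at (0,6), heading left
uniquely the one of 36 2-step routes that fits.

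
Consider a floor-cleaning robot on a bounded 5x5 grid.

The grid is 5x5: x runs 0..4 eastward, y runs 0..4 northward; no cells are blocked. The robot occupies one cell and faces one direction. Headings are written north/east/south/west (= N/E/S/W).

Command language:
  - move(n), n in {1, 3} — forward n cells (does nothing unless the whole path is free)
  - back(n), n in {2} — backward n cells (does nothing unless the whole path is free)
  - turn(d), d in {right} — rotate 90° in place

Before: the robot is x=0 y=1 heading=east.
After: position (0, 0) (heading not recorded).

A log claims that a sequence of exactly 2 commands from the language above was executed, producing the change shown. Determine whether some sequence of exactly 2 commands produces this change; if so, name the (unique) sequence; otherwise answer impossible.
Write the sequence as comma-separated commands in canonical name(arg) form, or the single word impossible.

turn(right), move(1)

key: order matters: swapping turn(right) and move(1) lands elsewhere
from: x=0 y=1 heading=east
[1] after turn(right): x=0 y=1 heading=south
[2] after move(1): x=0 y=0 heading=south
all 16 alternatives checked — unique.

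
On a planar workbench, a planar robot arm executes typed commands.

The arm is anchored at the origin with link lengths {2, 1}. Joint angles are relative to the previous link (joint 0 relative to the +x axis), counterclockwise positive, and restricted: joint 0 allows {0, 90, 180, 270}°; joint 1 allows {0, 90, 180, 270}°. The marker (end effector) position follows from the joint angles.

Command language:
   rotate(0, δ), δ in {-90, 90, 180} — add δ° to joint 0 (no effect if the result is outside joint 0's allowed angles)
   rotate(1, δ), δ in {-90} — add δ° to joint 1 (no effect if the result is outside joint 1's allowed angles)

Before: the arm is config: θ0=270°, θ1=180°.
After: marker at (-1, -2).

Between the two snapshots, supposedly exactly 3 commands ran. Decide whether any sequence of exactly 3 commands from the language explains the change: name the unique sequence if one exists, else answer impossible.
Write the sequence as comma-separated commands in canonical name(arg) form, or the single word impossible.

start: config: θ0=270°, θ1=180°
t=1 rotate(1, -90) ⇒ config: θ0=270°, θ1=90°
t=2 rotate(1, -90) ⇒ config: θ0=270°, θ1=0°
t=3 rotate(1, -90) ⇒ config: θ0=270°, θ1=270°
no rival 3-sequence matches.

rotate(1, -90), rotate(1, -90), rotate(1, -90)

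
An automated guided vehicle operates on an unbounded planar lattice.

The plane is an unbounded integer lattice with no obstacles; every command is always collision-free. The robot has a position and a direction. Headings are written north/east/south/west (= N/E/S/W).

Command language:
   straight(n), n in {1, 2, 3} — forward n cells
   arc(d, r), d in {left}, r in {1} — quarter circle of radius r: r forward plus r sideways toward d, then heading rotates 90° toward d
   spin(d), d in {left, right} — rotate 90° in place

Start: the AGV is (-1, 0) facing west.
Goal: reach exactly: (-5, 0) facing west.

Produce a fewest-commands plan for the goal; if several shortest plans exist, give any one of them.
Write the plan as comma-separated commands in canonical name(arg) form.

straight(2), straight(2)

begin: (-1, 0) facing west
t=1 straight(2) ⇒ (-3, 0) facing west
t=2 straight(2) ⇒ (-5, 0) facing west
shorter routes all fall short; 2 is best.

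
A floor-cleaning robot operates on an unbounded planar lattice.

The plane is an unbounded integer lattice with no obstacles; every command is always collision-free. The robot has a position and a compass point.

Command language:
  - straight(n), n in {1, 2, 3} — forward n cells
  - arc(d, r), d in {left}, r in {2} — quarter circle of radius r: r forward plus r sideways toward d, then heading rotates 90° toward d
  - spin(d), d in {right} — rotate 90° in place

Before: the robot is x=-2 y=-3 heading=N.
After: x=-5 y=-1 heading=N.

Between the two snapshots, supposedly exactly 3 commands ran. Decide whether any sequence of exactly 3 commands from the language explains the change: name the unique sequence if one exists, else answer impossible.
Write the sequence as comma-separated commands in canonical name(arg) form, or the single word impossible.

arc(left, 2), straight(1), spin(right)

key: still facing N at the end — net rotation zero over 3 steps
initial: x=-2 y=-3 heading=N
[1] after arc(left, 2): x=-4 y=-1 heading=W
[2] after straight(1): x=-5 y=-1 heading=W
[3] after spin(right): x=-5 y=-1 heading=N
no other 3-command option fits: unique.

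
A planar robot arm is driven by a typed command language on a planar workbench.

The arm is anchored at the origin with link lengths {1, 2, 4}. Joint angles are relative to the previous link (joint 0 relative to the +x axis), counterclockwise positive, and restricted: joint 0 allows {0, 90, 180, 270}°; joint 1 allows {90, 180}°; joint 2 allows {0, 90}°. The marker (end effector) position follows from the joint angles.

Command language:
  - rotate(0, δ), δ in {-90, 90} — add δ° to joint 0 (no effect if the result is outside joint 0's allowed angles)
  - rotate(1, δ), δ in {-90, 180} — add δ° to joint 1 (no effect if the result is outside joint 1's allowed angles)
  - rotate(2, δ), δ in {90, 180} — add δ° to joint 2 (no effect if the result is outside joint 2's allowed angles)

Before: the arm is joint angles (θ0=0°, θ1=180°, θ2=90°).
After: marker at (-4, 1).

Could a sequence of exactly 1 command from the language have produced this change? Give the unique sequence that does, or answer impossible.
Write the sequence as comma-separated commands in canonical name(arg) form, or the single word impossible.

rotate(0, -90)

start: joint angles (θ0=0°, θ1=180°, θ2=90°)
1. rotate(0, -90) → joint angles (θ0=270°, θ1=180°, θ2=90°)
uniquely the one of 6 1-step routes that fits.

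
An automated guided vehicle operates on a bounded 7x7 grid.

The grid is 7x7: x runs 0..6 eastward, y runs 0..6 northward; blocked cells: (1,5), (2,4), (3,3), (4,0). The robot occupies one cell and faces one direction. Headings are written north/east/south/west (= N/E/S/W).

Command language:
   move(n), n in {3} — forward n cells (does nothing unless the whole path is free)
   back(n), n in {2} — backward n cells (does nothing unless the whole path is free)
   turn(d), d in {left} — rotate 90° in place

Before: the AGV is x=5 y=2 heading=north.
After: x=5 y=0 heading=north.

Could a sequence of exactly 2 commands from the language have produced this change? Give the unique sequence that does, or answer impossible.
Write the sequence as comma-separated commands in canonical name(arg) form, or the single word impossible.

key: the second back(2) would leave the grid, so it does nothing
initial: x=5 y=2 heading=north
t=1 back(2) ⇒ x=5 y=0 heading=north
t=2 back(2) ⇒ x=5 y=0 heading=north
no rival 2-sequence matches.

back(2), back(2)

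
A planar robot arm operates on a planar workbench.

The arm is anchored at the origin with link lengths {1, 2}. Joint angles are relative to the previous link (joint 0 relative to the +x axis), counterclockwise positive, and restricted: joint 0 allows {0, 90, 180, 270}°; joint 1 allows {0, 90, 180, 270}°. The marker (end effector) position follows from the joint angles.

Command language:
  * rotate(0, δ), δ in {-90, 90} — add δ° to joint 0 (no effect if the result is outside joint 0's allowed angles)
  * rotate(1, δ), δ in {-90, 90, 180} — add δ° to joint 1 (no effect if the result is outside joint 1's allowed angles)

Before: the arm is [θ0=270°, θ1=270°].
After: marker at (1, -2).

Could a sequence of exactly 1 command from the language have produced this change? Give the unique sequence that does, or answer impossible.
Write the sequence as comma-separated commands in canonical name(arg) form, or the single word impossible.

t0: [θ0=270°, θ1=270°]
step 1 (rotate(0, 90)): [θ0=0°, θ1=270°]
no rival 1-sequence matches.

rotate(0, 90)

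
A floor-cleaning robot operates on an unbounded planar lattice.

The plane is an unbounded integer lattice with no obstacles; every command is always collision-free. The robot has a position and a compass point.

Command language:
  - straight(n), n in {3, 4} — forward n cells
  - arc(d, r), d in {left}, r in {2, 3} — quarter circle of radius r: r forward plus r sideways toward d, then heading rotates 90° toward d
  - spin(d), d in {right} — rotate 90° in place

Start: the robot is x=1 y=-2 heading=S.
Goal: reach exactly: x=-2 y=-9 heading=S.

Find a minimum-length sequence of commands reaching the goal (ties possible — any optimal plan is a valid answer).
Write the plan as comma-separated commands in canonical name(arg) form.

spin(right), arc(left, 3), straight(4)

from: x=1 y=-2 heading=S
step 1 (spin(right)): x=1 y=-2 heading=W
step 2 (arc(left, 3)): x=-2 y=-5 heading=S
step 3 (straight(4)): x=-2 y=-9 heading=S
shorter routes all fall short; 3 is best.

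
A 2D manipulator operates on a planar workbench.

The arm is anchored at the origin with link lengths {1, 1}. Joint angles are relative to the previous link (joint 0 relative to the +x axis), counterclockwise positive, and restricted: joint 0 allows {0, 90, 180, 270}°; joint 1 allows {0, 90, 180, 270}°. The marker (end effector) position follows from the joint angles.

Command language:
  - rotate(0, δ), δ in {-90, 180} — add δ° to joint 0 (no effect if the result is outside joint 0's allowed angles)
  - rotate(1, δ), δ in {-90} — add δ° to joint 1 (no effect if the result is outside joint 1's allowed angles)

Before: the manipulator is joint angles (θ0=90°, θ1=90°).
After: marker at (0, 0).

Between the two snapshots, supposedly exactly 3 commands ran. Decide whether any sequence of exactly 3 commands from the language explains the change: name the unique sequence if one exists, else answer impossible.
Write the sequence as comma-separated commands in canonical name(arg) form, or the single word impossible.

from: joint angles (θ0=90°, θ1=90°)
t=1 rotate(1, -90) ⇒ joint angles (θ0=90°, θ1=0°)
t=2 rotate(1, -90) ⇒ joint angles (θ0=90°, θ1=270°)
t=3 rotate(1, -90) ⇒ joint angles (θ0=90°, θ1=180°)
all 27 alternatives checked — unique.

rotate(1, -90), rotate(1, -90), rotate(1, -90)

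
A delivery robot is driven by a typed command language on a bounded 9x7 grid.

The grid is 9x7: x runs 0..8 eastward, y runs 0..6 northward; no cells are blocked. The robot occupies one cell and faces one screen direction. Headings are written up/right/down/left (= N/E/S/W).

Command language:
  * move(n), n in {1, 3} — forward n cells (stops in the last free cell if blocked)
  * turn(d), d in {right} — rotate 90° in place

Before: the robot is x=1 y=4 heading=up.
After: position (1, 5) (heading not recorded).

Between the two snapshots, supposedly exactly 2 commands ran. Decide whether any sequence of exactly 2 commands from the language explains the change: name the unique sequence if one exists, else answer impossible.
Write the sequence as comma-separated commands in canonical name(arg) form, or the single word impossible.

key: order matters: swapping move(1) and turn(right) lands elsewhere
begin: x=1 y=4 heading=up
step 1 (move(1)): x=1 y=5 heading=up
step 2 (turn(right)): x=1 y=5 heading=right
no rival 2-sequence matches.

move(1), turn(right)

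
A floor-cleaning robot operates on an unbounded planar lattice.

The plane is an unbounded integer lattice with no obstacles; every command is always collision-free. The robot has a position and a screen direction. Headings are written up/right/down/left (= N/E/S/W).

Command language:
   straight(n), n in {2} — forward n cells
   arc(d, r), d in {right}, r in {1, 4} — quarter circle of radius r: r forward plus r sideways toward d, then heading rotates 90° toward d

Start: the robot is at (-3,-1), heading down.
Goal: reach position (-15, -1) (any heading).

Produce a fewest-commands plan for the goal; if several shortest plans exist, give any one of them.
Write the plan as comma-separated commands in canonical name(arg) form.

from: at (-3,-1), heading down
1. arc(right, 4) → at (-7,-5), heading left
2. straight(2) → at (-9,-5), heading left
3. straight(2) → at (-11,-5), heading left
4. arc(right, 4) → at (-15,-1), heading up
nothing shorter than 4 reaches the goal.

arc(right, 4), straight(2), straight(2), arc(right, 4)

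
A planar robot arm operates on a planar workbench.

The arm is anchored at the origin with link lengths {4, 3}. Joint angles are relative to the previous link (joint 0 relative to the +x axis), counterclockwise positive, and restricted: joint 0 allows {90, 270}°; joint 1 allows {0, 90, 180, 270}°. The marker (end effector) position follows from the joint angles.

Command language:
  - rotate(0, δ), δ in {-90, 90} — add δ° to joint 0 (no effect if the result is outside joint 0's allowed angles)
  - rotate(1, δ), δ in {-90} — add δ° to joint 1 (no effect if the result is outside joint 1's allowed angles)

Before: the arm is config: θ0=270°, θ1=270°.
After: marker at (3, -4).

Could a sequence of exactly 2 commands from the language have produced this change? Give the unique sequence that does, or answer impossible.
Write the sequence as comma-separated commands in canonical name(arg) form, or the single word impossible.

rotate(1, -90), rotate(1, -90)

begin: config: θ0=270°, θ1=270°
step 1 (rotate(1, -90)): config: θ0=270°, θ1=180°
step 2 (rotate(1, -90)): config: θ0=270°, θ1=90°
uniquely the one of 9 2-step routes that fits.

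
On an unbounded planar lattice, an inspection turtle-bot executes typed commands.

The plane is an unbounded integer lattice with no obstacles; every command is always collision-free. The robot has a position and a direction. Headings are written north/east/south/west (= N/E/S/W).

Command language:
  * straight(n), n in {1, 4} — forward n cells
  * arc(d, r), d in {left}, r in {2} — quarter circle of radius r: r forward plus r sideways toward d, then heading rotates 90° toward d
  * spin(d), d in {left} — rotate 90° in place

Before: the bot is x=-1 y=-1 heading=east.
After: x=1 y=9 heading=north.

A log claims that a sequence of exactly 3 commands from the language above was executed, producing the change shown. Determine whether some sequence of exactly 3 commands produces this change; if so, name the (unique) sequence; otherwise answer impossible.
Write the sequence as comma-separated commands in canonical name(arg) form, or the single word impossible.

arc(left, 2), straight(4), straight(4)

key: running straight(4) before arc(left, 2) would end elsewhere — order is forced
begin: x=-1 y=-1 heading=east
[1] after arc(left, 2): x=1 y=1 heading=north
[2] after straight(4): x=1 y=5 heading=north
[3] after straight(4): x=1 y=9 heading=north
no other 3-command option fits: unique.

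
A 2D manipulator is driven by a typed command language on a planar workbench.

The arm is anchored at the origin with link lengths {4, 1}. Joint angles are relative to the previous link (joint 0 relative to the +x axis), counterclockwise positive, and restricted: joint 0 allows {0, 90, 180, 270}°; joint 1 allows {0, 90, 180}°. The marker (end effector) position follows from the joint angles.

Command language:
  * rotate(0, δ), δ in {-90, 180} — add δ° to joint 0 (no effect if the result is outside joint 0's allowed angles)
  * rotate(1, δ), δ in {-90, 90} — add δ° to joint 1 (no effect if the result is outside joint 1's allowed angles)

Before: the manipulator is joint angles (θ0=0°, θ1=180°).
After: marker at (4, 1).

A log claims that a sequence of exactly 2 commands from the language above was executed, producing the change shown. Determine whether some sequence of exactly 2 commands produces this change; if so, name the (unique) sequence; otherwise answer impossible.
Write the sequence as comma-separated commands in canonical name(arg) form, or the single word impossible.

key: order matters: swapping rotate(1, 90) and rotate(1, -90) lands elsewhere
start: joint angles (θ0=0°, θ1=180°)
[1] after rotate(1, 90): joint angles (θ0=0°, θ1=180°)
[2] after rotate(1, -90): joint angles (θ0=0°, θ1=90°)
uniquely the one of 16 2-step routes that fits.

rotate(1, 90), rotate(1, -90)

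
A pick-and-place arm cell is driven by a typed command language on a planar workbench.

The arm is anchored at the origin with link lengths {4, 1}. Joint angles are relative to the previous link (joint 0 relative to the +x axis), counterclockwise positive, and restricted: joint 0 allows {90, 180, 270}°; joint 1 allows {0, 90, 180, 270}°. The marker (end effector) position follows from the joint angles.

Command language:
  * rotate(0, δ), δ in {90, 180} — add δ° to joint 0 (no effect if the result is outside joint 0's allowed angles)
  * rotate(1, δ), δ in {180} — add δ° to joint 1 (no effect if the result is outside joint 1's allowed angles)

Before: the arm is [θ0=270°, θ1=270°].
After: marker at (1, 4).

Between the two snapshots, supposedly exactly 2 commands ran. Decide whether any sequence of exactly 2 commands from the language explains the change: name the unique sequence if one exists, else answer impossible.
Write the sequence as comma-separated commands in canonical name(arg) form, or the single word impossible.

key: order matters: swapping rotate(0, 90) and rotate(0, 180) lands elsewhere
initial: [θ0=270°, θ1=270°]
t=1 rotate(0, 90) ⇒ [θ0=270°, θ1=270°]
t=2 rotate(0, 180) ⇒ [θ0=90°, θ1=270°]
all 9 alternatives checked — unique.

rotate(0, 90), rotate(0, 180)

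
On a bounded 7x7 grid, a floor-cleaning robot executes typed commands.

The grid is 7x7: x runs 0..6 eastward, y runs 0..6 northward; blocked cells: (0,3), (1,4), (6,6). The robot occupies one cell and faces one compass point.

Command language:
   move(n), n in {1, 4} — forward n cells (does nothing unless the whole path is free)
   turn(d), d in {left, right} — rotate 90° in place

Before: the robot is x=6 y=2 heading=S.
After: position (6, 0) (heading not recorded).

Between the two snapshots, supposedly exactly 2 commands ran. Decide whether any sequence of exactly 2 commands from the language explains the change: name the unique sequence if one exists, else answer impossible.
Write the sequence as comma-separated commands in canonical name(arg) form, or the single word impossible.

from: x=6 y=2 heading=S
step 1 (move(1)): x=6 y=1 heading=S
step 2 (move(1)): x=6 y=0 heading=S
no rival 2-sequence matches.

move(1), move(1)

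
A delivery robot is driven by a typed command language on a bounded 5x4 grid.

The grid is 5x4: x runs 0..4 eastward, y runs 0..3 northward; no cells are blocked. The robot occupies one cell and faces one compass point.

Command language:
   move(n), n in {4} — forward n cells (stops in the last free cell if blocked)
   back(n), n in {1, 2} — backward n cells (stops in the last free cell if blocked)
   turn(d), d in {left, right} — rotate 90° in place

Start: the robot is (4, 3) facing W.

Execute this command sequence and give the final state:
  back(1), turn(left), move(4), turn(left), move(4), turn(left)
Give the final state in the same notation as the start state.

initial: (4, 3) facing W
[1] after back(1): (4, 3) facing W
[2] after turn(left): (4, 3) facing S
[3] after move(4): (4, 0) facing S
[4] after turn(left): (4, 0) facing E
[5] after move(4): (4, 0) facing E
[6] after turn(left): (4, 0) facing N

(4, 0) facing N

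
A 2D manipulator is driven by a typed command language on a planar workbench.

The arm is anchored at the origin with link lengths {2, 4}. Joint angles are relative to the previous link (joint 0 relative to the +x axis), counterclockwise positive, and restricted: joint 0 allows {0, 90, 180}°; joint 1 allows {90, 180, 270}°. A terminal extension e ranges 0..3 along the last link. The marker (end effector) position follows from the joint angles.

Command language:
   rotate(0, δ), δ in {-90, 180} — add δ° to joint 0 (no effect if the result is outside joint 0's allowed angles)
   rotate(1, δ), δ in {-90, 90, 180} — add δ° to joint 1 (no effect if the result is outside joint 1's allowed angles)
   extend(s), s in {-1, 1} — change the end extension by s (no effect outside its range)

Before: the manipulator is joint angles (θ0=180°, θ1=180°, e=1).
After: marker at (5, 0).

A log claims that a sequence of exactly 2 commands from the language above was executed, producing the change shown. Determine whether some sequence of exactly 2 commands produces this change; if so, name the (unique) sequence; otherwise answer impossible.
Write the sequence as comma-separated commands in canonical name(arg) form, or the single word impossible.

from: joint angles (θ0=180°, θ1=180°, e=1)
1. extend(1) → joint angles (θ0=180°, θ1=180°, e=2)
2. extend(1) → joint angles (θ0=180°, θ1=180°, e=3)
uniquely the one of 49 2-step routes that fits.

extend(1), extend(1)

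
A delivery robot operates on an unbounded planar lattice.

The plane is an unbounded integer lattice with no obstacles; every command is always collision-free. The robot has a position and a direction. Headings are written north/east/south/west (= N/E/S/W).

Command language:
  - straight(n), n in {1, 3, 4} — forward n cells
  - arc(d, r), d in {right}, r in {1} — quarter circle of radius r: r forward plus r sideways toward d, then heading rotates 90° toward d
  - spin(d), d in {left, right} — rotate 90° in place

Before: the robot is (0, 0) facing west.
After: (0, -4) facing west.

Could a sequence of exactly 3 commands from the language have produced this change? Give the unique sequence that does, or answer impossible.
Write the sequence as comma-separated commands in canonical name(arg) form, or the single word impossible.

key: heading stays W — rotations cancel among the 3 commands
initial: (0, 0) facing west
1. spin(left) → (0, 0) facing south
2. straight(4) → (0, -4) facing south
3. spin(right) → (0, -4) facing west
no rival 3-sequence matches.

spin(left), straight(4), spin(right)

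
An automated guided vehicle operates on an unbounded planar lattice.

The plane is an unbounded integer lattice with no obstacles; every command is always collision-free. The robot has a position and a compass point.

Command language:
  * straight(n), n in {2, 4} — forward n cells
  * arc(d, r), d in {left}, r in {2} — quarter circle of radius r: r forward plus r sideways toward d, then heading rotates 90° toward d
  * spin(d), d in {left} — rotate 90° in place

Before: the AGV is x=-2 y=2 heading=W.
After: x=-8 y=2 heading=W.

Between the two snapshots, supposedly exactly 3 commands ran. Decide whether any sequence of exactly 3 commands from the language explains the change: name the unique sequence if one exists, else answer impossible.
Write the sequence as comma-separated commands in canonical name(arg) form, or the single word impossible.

key: heading stays W — no command in the sequence turns
initial: x=-2 y=2 heading=W
t=1 straight(2) ⇒ x=-4 y=2 heading=W
t=2 straight(2) ⇒ x=-6 y=2 heading=W
t=3 straight(2) ⇒ x=-8 y=2 heading=W
no other 3-command option fits: unique.

straight(2), straight(2), straight(2)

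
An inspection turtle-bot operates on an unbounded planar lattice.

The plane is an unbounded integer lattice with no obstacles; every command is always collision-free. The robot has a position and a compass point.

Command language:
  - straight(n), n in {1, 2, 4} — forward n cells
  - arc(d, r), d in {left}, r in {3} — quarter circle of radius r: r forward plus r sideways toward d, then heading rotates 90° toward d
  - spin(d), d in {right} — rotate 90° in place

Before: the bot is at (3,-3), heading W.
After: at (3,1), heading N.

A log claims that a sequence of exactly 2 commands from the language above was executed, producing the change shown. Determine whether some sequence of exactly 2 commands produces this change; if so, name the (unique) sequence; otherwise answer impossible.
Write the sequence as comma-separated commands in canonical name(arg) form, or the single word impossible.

key: position moved to (3,1) AND the heading swung to N — translation plus rotation needed
begin: at (3,-3), heading W
t=1 spin(right) ⇒ at (3,-3), heading N
t=2 straight(4) ⇒ at (3,1), heading N
uniquely the one of 25 2-step routes that fits.

spin(right), straight(4)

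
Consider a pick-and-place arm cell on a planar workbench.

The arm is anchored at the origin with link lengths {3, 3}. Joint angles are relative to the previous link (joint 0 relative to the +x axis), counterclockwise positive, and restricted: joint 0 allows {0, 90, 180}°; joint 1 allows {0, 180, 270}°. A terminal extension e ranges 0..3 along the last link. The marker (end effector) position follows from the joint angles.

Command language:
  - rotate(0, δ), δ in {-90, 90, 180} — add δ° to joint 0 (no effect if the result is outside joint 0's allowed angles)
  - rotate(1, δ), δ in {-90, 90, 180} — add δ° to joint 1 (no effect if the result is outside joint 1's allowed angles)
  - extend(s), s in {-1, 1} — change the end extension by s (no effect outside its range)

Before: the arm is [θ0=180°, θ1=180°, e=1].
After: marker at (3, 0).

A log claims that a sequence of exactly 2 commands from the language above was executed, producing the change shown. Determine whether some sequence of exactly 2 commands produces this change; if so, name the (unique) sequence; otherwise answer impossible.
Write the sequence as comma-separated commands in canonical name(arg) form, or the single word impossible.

begin: [θ0=180°, θ1=180°, e=1]
[1] after extend(1): [θ0=180°, θ1=180°, e=2]
[2] after extend(1): [θ0=180°, θ1=180°, e=3]
no rival 2-sequence matches.

extend(1), extend(1)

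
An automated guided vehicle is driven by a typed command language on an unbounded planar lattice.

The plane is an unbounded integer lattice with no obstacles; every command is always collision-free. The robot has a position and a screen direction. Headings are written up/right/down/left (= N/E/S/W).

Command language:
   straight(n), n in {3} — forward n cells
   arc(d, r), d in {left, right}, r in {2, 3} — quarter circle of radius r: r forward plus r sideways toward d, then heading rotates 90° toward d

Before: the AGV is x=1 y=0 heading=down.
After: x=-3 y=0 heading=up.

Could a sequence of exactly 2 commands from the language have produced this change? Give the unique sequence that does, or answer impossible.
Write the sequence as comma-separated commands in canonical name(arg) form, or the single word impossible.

key: position moved to (-3,0) AND the heading swung to N — translation plus rotation needed
from: x=1 y=0 heading=down
1. arc(right, 2) → x=-1 y=-2 heading=left
2. arc(right, 2) → x=-3 y=0 heading=up
uniquely the one of 25 2-step routes that fits.

arc(right, 2), arc(right, 2)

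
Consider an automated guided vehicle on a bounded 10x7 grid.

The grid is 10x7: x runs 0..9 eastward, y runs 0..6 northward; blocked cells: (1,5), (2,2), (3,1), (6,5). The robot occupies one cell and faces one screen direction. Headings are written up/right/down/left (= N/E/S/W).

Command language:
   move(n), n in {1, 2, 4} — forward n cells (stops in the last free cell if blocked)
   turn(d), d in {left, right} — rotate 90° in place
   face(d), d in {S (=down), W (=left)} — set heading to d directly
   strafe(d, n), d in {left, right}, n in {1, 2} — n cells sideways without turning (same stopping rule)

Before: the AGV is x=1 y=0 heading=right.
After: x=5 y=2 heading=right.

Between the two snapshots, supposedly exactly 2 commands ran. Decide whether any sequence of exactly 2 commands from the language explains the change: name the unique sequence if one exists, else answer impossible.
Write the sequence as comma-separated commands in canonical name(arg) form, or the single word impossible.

key: order matters: swapping move(4) and strafe(left, 2) lands elsewhere
begin: x=1 y=0 heading=right
[1] after move(4): x=5 y=0 heading=right
[2] after strafe(left, 2): x=5 y=2 heading=right
no other 2-command option fits: unique.

move(4), strafe(left, 2)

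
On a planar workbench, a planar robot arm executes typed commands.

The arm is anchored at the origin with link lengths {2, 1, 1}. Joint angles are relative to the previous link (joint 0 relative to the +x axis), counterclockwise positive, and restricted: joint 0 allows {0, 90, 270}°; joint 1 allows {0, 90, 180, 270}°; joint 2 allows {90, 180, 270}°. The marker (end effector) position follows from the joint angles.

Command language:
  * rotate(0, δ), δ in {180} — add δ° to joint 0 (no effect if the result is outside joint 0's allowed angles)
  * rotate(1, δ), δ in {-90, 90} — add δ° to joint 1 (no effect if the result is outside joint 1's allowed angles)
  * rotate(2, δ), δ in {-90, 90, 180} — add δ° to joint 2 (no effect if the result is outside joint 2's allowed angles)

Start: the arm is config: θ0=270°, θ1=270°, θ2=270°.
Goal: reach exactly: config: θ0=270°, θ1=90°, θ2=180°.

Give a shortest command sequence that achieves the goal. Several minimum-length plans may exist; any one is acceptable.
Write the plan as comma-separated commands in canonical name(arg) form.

start: config: θ0=270°, θ1=270°, θ2=270°
[1] after rotate(1, 90): config: θ0=270°, θ1=0°, θ2=270°
[2] after rotate(1, 90): config: θ0=270°, θ1=90°, θ2=270°
[3] after rotate(2, -90): config: θ0=270°, θ1=90°, θ2=180°
nothing shorter than 3 reaches the goal.

rotate(1, 90), rotate(1, 90), rotate(2, -90)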